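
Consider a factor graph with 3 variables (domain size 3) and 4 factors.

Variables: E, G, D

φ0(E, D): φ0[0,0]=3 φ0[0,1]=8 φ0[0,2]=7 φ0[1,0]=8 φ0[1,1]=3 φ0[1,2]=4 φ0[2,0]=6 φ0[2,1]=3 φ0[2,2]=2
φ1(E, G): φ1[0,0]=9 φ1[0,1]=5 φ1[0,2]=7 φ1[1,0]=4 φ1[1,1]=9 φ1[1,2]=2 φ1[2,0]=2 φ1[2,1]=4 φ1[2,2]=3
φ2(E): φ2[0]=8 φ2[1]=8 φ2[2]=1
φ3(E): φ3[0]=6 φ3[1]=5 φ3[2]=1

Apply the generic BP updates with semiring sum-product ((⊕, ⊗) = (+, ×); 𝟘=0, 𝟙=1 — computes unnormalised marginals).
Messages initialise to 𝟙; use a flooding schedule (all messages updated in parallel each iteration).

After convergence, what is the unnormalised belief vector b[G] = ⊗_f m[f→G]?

init: all messages = 𝟙 over 3 values
r1 m[φ0→E] = [18, 15, 11]
r1 m[φ0→D] = [17, 14, 13]
r1 m[φ1→E] = [21, 15, 9]
r1 m[φ1→G] = [15, 18, 12]
r1 m[φ2→E] = [8, 8, 1]
r1 m[φ3→E] = [6, 5, 1]
r1 m[E→φ0] = [1, 1, 1]
r1 m[E→φ1] = [1, 1, 1]
r1 m[E→φ2] = [1, 1, 1]
r1 m[E→φ3] = [1, 1, 1]
r1 m[G→φ1] = [1, 1, 1]
r1 m[D→φ0] = [1, 1, 1]
r2 m[φ0→E] = [18, 15, 11]
r2 m[φ0→D] = [17, 14, 13]
r2 m[φ1→E] = [21, 15, 9]
r2 m[φ1→G] = [15, 18, 12]
r2 m[φ2→E] = [8, 8, 1]
r2 m[φ3→E] = [6, 5, 1]
r2 m[E→φ0] = [1008, 600, 9]
r2 m[E→φ1] = [864, 600, 11]
r2 m[E→φ2] = [2268, 1125, 99]
r2 m[E→φ3] = [3024, 1800, 99]
r2 m[G→φ1] = [1, 1, 1]
r2 m[D→φ0] = [1, 1, 1]
r3 m[φ0→E] = [18, 15, 11]
r3 m[φ0→D] = [7878, 9891, 9474]
r3 m[φ1→E] = [21, 15, 9]
r3 m[φ1→G] = [10198, 9764, 7281]
r3 m[φ2→E] = [8, 8, 1]
r3 m[φ3→E] = [6, 5, 1]
r3 m[E→φ0] = [1008, 600, 9]
r3 m[E→φ1] = [864, 600, 11]
r3 m[E→φ2] = [2268, 1125, 99]
r3 m[E→φ3] = [3024, 1800, 99]
r3 m[G→φ1] = [1, 1, 1]
r3 m[D→φ0] = [1, 1, 1]
r4 m[φ0→E] = [18, 15, 11]
r4 m[φ0→D] = [7878, 9891, 9474]
r4 m[φ1→E] = [21, 15, 9]
r4 m[φ1→G] = [10198, 9764, 7281]
r4 m[φ2→E] = [8, 8, 1]
r4 m[φ3→E] = [6, 5, 1]
r4 m[E→φ0] = [1008, 600, 9]
r4 m[E→φ1] = [864, 600, 11]
r4 m[E→φ2] = [2268, 1125, 99]
r4 m[E→φ3] = [3024, 1800, 99]
r4 m[G→φ1] = [1, 1, 1]
r4 m[D→φ0] = [1, 1, 1]
fixed point reached at round 4
b[G] = ⊗ incoming = [10198, 9764, 7281]

b[G] = [10198, 9764, 7281]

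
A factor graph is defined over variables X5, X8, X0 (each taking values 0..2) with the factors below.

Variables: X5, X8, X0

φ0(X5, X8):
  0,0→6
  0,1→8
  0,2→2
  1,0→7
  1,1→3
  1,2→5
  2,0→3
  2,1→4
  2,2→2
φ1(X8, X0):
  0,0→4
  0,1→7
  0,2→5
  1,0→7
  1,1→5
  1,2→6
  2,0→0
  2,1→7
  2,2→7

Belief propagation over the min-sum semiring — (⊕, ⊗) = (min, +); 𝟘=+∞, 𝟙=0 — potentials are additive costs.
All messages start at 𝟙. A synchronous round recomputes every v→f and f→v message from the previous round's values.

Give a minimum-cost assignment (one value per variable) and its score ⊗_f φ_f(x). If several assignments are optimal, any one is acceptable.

init: all messages = 𝟙 over 3 values
r1 m[φ0→X5] = [2, 3, 2]
r1 m[φ0→X8] = [3, 3, 2]
r1 m[φ1→X8] = [4, 5, 0]
r1 m[φ1→X0] = [0, 5, 5]
r1 m[X5→φ0] = [0, 0, 0]
r1 m[X8→φ0] = [0, 0, 0]
r1 m[X8→φ1] = [0, 0, 0]
r1 m[X0→φ1] = [0, 0, 0]
r2 m[φ0→X5] = [2, 3, 2]
r2 m[φ0→X8] = [3, 3, 2]
r2 m[φ1→X8] = [4, 5, 0]
r2 m[φ1→X0] = [0, 5, 5]
r2 m[X5→φ0] = [0, 0, 0]
r2 m[X8→φ0] = [4, 5, 0]
r2 m[X8→φ1] = [3, 3, 2]
r2 m[X0→φ1] = [0, 0, 0]
r3 m[φ0→X5] = [2, 5, 2]
r3 m[φ0→X8] = [3, 3, 2]
r3 m[φ1→X8] = [4, 5, 0]
r3 m[φ1→X0] = [2, 8, 8]
r3 m[X5→φ0] = [0, 0, 0]
r3 m[X8→φ0] = [4, 5, 0]
r3 m[X8→φ1] = [3, 3, 2]
r3 m[X0→φ1] = [0, 0, 0]
r4 m[φ0→X5] = [2, 5, 2]
r4 m[φ0→X8] = [3, 3, 2]
r4 m[φ1→X8] = [4, 5, 0]
r4 m[φ1→X0] = [2, 8, 8]
r4 m[X5→φ0] = [0, 0, 0]
r4 m[X8→φ0] = [4, 5, 0]
r4 m[X8→φ1] = [3, 3, 2]
r4 m[X0→φ1] = [0, 0, 0]
fixed point reached at round 4
traceback from X5: (X5=0, X8=2, X0=0), score=2

assignment: (X5=0, X8=2, X0=0); score = 2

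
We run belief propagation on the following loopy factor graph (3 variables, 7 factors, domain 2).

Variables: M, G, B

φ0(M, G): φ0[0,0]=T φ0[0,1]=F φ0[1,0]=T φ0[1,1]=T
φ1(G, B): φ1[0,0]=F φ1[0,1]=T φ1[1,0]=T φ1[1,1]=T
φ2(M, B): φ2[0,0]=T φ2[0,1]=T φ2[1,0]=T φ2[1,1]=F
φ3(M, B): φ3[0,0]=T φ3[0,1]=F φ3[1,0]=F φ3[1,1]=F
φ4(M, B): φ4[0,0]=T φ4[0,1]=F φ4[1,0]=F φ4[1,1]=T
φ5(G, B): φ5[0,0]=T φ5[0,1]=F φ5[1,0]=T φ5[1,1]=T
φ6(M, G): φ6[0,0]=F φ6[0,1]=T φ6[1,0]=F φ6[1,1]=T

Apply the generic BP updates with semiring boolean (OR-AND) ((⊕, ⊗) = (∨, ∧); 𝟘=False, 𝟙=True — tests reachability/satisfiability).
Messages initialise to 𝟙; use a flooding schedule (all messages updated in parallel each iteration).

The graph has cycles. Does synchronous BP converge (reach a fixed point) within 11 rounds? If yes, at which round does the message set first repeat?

CONVERGED at round 8

init: all messages = 𝟙 over 2 values
r1 m[φ0→M] = [T, T]
r1 m[φ0→G] = [T, T]
r1 m[φ1→G] = [T, T]
r1 m[φ1→B] = [T, T]
r1 m[φ2→M] = [T, T]
r1 m[φ2→B] = [T, T]
r1 m[φ3→M] = [T, F]
r1 m[φ3→B] = [T, F]
r1 m[φ4→M] = [T, T]
r1 m[φ4→B] = [T, T]
r1 m[φ5→G] = [T, T]
r1 m[φ5→B] = [T, T]
r1 m[φ6→M] = [T, T]
r1 m[φ6→G] = [F, T]
r1 m[M→φ0] = [T, T]
r1 m[M→φ2] = [T, T]
r1 m[M→φ3] = [T, T]
r1 m[M→φ4] = [T, T]
r1 m[M→φ6] = [T, T]
r1 m[G→φ0] = [T, T]
r1 m[G→φ1] = [T, T]
r1 m[G→φ5] = [T, T]
r1 m[G→φ6] = [T, T]
r1 m[B→φ1] = [T, T]
r1 m[B→φ2] = [T, T]
r1 m[B→φ3] = [T, T]
r1 m[B→φ4] = [T, T]
r1 m[B→φ5] = [T, T]
r2 m[φ0→M] = [T, T]
r2 m[φ0→G] = [T, T]
r2 m[φ1→G] = [T, T]
r2 m[φ1→B] = [T, T]
r2 m[φ2→M] = [T, T]
r2 m[φ2→B] = [T, T]
r2 m[φ3→M] = [T, F]
r2 m[φ3→B] = [T, F]
r2 m[φ4→M] = [T, T]
r2 m[φ4→B] = [T, T]
r2 m[φ5→G] = [T, T]
r2 m[φ5→B] = [T, T]
r2 m[φ6→M] = [T, T]
r2 m[φ6→G] = [F, T]
r2 m[M→φ0] = [T, F]
r2 m[M→φ2] = [T, F]
r2 m[M→φ3] = [T, T]
r2 m[M→φ4] = [T, F]
r2 m[M→φ6] = [T, F]
r2 m[G→φ0] = [F, T]
r2 m[G→φ1] = [F, T]
r2 m[G→φ5] = [F, T]
r2 m[G→φ6] = [T, T]
r2 m[B→φ1] = [T, F]
r2 m[B→φ2] = [T, F]
r2 m[B→φ3] = [T, T]
r2 m[B→φ4] = [T, F]
r2 m[B→φ5] = [T, F]
r3 m[φ0→M] = [F, T]
r3 m[φ0→G] = [T, F]
r3 m[φ1→G] = [F, T]
r3 m[φ1→B] = [T, T]
r3 m[φ2→M] = [T, T]
r3 m[φ2→B] = [T, T]
r3 m[φ3→M] = [T, F]
r3 m[φ3→B] = [T, F]
r3 m[φ4→M] = [T, F]
r3 m[φ4→B] = [T, F]
r3 m[φ5→G] = [T, T]
r3 m[φ5→B] = [T, T]
r3 m[φ6→M] = [T, T]
r3 m[φ6→G] = [F, T]
r3 m[M→φ0] = [T, F]
r3 m[M→φ2] = [T, F]
r3 m[M→φ3] = [T, T]
r3 m[M→φ4] = [T, F]
r3 m[M→φ6] = [T, F]
r3 m[G→φ0] = [F, T]
r3 m[G→φ1] = [F, T]
r3 m[G→φ5] = [F, T]
r3 m[G→φ6] = [T, T]
r3 m[B→φ1] = [T, F]
r3 m[B→φ2] = [T, F]
r3 m[B→φ3] = [T, T]
r3 m[B→φ4] = [T, F]
r3 m[B→φ5] = [T, F]
r4 m[φ0→M] = [F, T]
r4 m[φ0→G] = [T, F]
r4 m[φ1→G] = [F, T]
r4 m[φ1→B] = [T, T]
r4 m[φ2→M] = [T, T]
r4 m[φ2→B] = [T, T]
r4 m[φ3→M] = [T, F]
r4 m[φ3→B] = [T, F]
r4 m[φ4→M] = [T, F]
r4 m[φ4→B] = [T, F]
r4 m[φ5→G] = [T, T]
r4 m[φ5→B] = [T, T]
r4 m[φ6→M] = [T, T]
r4 m[φ6→G] = [F, T]
r4 m[M→φ0] = [T, F]
r4 m[M→φ2] = [F, F]
r4 m[M→φ3] = [F, F]
r4 m[M→φ4] = [F, F]
r4 m[M→φ6] = [F, F]
r4 m[G→φ0] = [F, T]
r4 m[G→φ1] = [F, F]
r4 m[G→φ5] = [F, F]
r4 m[G→φ6] = [F, F]
r4 m[B→φ1] = [T, F]
r4 m[B→φ2] = [T, F]
r4 m[B→φ3] = [T, F]
r4 m[B→φ4] = [T, F]
r4 m[B→φ5] = [T, F]
r5 m[φ0→M] = [F, T]
r5 m[φ0→G] = [T, F]
r5 m[φ1→G] = [F, T]
r5 m[φ1→B] = [F, F]
r5 m[φ2→M] = [T, T]
r5 m[φ2→B] = [F, F]
r5 m[φ3→M] = [T, F]
r5 m[φ3→B] = [F, F]
r5 m[φ4→M] = [T, F]
r5 m[φ4→B] = [F, F]
r5 m[φ5→G] = [T, T]
r5 m[φ5→B] = [F, F]
r5 m[φ6→M] = [F, F]
r5 m[φ6→G] = [F, F]
r5 m[M→φ0] = [T, F]
r5 m[M→φ2] = [F, F]
r5 m[M→φ3] = [F, F]
r5 m[M→φ4] = [F, F]
r5 m[M→φ6] = [F, F]
r5 m[G→φ0] = [F, T]
r5 m[G→φ1] = [F, F]
r5 m[G→φ5] = [F, F]
r5 m[G→φ6] = [F, F]
r5 m[B→φ1] = [T, F]
r5 m[B→φ2] = [T, F]
r5 m[B→φ3] = [T, F]
r5 m[B→φ4] = [T, F]
r5 m[B→φ5] = [T, F]
r6 m[φ0→M] = [F, T]
r6 m[φ0→G] = [T, F]
r6 m[φ1→G] = [F, T]
r6 m[φ1→B] = [F, F]
r6 m[φ2→M] = [T, T]
r6 m[φ2→B] = [F, F]
r6 m[φ3→M] = [T, F]
r6 m[φ3→B] = [F, F]
r6 m[φ4→M] = [T, F]
r6 m[φ4→B] = [F, F]
r6 m[φ5→G] = [T, T]
r6 m[φ5→B] = [F, F]
r6 m[φ6→M] = [F, F]
r6 m[φ6→G] = [F, F]
r6 m[M→φ0] = [F, F]
r6 m[M→φ2] = [F, F]
r6 m[M→φ3] = [F, F]
r6 m[M→φ4] = [F, F]
r6 m[M→φ6] = [F, F]
r6 m[G→φ0] = [F, F]
r6 m[G→φ1] = [F, F]
r6 m[G→φ5] = [F, F]
r6 m[G→φ6] = [F, F]
r6 m[B→φ1] = [F, F]
r6 m[B→φ2] = [F, F]
r6 m[B→φ3] = [F, F]
r6 m[B→φ4] = [F, F]
r6 m[B→φ5] = [F, F]
r7 m[φ0→M] = [F, F]
r7 m[φ0→G] = [F, F]
r7 m[φ1→G] = [F, F]
r7 m[φ1→B] = [F, F]
r7 m[φ2→M] = [F, F]
r7 m[φ2→B] = [F, F]
r7 m[φ3→M] = [F, F]
r7 m[φ3→B] = [F, F]
r7 m[φ4→M] = [F, F]
r7 m[φ4→B] = [F, F]
r7 m[φ5→G] = [F, F]
r7 m[φ5→B] = [F, F]
r7 m[φ6→M] = [F, F]
r7 m[φ6→G] = [F, F]
r7 m[M→φ0] = [F, F]
r7 m[M→φ2] = [F, F]
r7 m[M→φ3] = [F, F]
r7 m[M→φ4] = [F, F]
r7 m[M→φ6] = [F, F]
r7 m[G→φ0] = [F, F]
r7 m[G→φ1] = [F, F]
r7 m[G→φ5] = [F, F]
r7 m[G→φ6] = [F, F]
r7 m[B→φ1] = [F, F]
r7 m[B→φ2] = [F, F]
r7 m[B→φ3] = [F, F]
r7 m[B→φ4] = [F, F]
r7 m[B→φ5] = [F, F]
r8 m[φ0→M] = [F, F]
r8 m[φ0→G] = [F, F]
r8 m[φ1→G] = [F, F]
r8 m[φ1→B] = [F, F]
r8 m[φ2→M] = [F, F]
r8 m[φ2→B] = [F, F]
r8 m[φ3→M] = [F, F]
r8 m[φ3→B] = [F, F]
r8 m[φ4→M] = [F, F]
r8 m[φ4→B] = [F, F]
r8 m[φ5→G] = [F, F]
r8 m[φ5→B] = [F, F]
r8 m[φ6→M] = [F, F]
r8 m[φ6→G] = [F, F]
r8 m[M→φ0] = [F, F]
r8 m[M→φ2] = [F, F]
r8 m[M→φ3] = [F, F]
r8 m[M→φ4] = [F, F]
r8 m[M→φ6] = [F, F]
r8 m[G→φ0] = [F, F]
r8 m[G→φ1] = [F, F]
r8 m[G→φ5] = [F, F]
r8 m[G→φ6] = [F, F]
r8 m[B→φ1] = [F, F]
r8 m[B→φ2] = [F, F]
r8 m[B→φ3] = [F, F]
r8 m[B→φ4] = [F, F]
r8 m[B→φ5] = [F, F]
fixed point reached at round 8
messages reach a fixed point at round 8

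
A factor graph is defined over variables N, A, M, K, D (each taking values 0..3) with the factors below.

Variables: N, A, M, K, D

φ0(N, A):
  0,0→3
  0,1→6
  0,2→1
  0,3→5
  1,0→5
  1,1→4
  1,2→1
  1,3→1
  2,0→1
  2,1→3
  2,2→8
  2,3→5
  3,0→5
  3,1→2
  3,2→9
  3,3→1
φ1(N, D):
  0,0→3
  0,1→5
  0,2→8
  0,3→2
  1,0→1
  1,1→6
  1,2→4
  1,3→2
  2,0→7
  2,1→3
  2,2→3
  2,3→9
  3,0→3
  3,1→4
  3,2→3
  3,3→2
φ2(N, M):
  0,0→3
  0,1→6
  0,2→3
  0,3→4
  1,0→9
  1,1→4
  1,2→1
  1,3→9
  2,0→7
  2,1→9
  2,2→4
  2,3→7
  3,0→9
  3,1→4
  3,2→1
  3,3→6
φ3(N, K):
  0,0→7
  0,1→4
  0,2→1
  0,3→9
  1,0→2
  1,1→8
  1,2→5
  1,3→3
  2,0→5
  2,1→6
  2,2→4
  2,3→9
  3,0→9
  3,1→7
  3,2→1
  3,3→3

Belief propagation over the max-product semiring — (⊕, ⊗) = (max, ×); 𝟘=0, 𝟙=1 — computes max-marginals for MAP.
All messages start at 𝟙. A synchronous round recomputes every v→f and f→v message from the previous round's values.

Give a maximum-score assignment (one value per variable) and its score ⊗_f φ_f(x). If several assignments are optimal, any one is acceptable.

init: all messages = 𝟙 over 4 values
r1 m[φ0→N] = [6, 5, 8, 9]
r1 m[φ0→A] = [5, 6, 9, 5]
r1 m[φ1→N] = [8, 6, 9, 4]
r1 m[φ1→D] = [7, 6, 8, 9]
r1 m[φ2→N] = [6, 9, 9, 9]
r1 m[φ2→M] = [9, 9, 4, 9]
r1 m[φ3→N] = [9, 8, 9, 9]
r1 m[φ3→K] = [9, 8, 5, 9]
r1 m[N→φ0] = [1, 1, 1, 1]
r1 m[N→φ1] = [1, 1, 1, 1]
r1 m[N→φ2] = [1, 1, 1, 1]
r1 m[N→φ3] = [1, 1, 1, 1]
r1 m[A→φ0] = [1, 1, 1, 1]
r1 m[M→φ2] = [1, 1, 1, 1]
r1 m[K→φ3] = [1, 1, 1, 1]
r1 m[D→φ1] = [1, 1, 1, 1]
r2 m[φ0→N] = [6, 5, 8, 9]
r2 m[φ0→A] = [5, 6, 9, 5]
r2 m[φ1→N] = [8, 6, 9, 4]
r2 m[φ1→D] = [7, 6, 8, 9]
r2 m[φ2→N] = [6, 9, 9, 9]
r2 m[φ2→M] = [9, 9, 4, 9]
r2 m[φ3→N] = [9, 8, 9, 9]
r2 m[φ3→K] = [9, 8, 5, 9]
r2 m[N→φ0] = [432, 432, 729, 324]
r2 m[N→φ1] = [324, 360, 648, 729]
r2 m[N→φ2] = [432, 240, 648, 324]
r2 m[N→φ3] = [288, 270, 648, 324]
r2 m[A→φ0] = [1, 1, 1, 1]
r2 m[M→φ2] = [1, 1, 1, 1]
r2 m[K→φ3] = [1, 1, 1, 1]
r2 m[D→φ1] = [1, 1, 1, 1]
r3 m[φ0→N] = [6, 5, 8, 9]
r3 m[φ0→A] = [2160, 2592, 5832, 3645]
r3 m[φ1→N] = [8, 6, 9, 4]
r3 m[φ1→D] = [4536, 2916, 2592, 5832]
r3 m[φ2→N] = [6, 9, 9, 9]
r3 m[φ2→M] = [4536, 5832, 2592, 4536]
r3 m[φ3→N] = [9, 8, 9, 9]
r3 m[φ3→K] = [3240, 3888, 2592, 5832]
r3 m[N→φ0] = [432, 432, 729, 324]
r3 m[N→φ1] = [324, 360, 648, 729]
r3 m[N→φ2] = [432, 240, 648, 324]
r3 m[N→φ3] = [288, 270, 648, 324]
r3 m[A→φ0] = [1, 1, 1, 1]
r3 m[M→φ2] = [1, 1, 1, 1]
r3 m[K→φ3] = [1, 1, 1, 1]
r3 m[D→φ1] = [1, 1, 1, 1]
r4 m[φ0→N] = [6, 5, 8, 9]
r4 m[φ0→A] = [2160, 2592, 5832, 3645]
r4 m[φ1→N] = [8, 6, 9, 4]
r4 m[φ1→D] = [4536, 2916, 2592, 5832]
r4 m[φ2→N] = [6, 9, 9, 9]
r4 m[φ2→M] = [4536, 5832, 2592, 4536]
r4 m[φ3→N] = [9, 8, 9, 9]
r4 m[φ3→K] = [3240, 3888, 2592, 5832]
r4 m[N→φ0] = [432, 432, 729, 324]
r4 m[N→φ1] = [324, 360, 648, 729]
r4 m[N→φ2] = [432, 240, 648, 324]
r4 m[N→φ3] = [288, 270, 648, 324]
r4 m[A→φ0] = [1, 1, 1, 1]
r4 m[M→φ2] = [1, 1, 1, 1]
r4 m[K→φ3] = [1, 1, 1, 1]
r4 m[D→φ1] = [1, 1, 1, 1]
fixed point reached at round 4
traceback from N: (N=2, A=2, M=1, K=3, D=3), score=5832

assignment: (N=2, A=2, M=1, K=3, D=3); score = 5832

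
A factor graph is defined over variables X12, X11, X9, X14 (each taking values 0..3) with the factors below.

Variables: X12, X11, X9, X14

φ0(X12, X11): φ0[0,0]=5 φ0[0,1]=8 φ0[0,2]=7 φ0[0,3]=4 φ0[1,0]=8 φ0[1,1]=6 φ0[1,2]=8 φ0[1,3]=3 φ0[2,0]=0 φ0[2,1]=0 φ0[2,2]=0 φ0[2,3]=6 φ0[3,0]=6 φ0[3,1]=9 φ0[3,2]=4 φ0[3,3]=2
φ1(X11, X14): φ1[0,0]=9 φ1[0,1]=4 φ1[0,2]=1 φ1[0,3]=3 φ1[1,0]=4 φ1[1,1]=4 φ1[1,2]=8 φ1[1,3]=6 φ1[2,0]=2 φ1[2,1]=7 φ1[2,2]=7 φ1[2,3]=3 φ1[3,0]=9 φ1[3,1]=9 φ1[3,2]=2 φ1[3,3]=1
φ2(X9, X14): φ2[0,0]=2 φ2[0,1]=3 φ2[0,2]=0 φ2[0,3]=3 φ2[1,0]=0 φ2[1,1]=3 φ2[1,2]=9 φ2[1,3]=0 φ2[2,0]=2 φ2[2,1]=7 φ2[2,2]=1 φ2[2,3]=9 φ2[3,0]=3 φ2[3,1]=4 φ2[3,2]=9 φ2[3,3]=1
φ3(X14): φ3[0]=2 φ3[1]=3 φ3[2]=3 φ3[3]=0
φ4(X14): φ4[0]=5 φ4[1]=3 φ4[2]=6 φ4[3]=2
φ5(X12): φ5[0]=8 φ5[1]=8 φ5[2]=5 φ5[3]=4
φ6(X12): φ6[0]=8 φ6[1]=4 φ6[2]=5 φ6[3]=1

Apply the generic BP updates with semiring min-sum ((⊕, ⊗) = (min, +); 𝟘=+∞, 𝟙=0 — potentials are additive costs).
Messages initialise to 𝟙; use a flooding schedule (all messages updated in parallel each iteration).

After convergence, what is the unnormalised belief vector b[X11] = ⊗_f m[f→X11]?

init: all messages = 𝟙 over 4 values
r1 m[φ0→X12] = [4, 3, 0, 2]
r1 m[φ0→X11] = [0, 0, 0, 2]
r1 m[φ1→X11] = [1, 4, 2, 1]
r1 m[φ1→X14] = [2, 4, 1, 1]
r1 m[φ2→X9] = [0, 0, 1, 1]
r1 m[φ2→X14] = [0, 3, 0, 0]
r1 m[φ3→X14] = [2, 3, 3, 0]
r1 m[φ4→X14] = [5, 3, 6, 2]
r1 m[φ5→X12] = [8, 8, 5, 4]
r1 m[φ6→X12] = [8, 4, 5, 1]
r1 m[X12→φ0] = [0, 0, 0, 0]
r1 m[X12→φ5] = [0, 0, 0, 0]
r1 m[X12→φ6] = [0, 0, 0, 0]
r1 m[X11→φ0] = [0, 0, 0, 0]
r1 m[X11→φ1] = [0, 0, 0, 0]
r1 m[X9→φ2] = [0, 0, 0, 0]
r1 m[X14→φ1] = [0, 0, 0, 0]
r1 m[X14→φ2] = [0, 0, 0, 0]
r1 m[X14→φ3] = [0, 0, 0, 0]
r1 m[X14→φ4] = [0, 0, 0, 0]
r2 m[φ0→X12] = [4, 3, 0, 2]
r2 m[φ0→X11] = [0, 0, 0, 2]
r2 m[φ1→X11] = [1, 4, 2, 1]
r2 m[φ1→X14] = [2, 4, 1, 1]
r2 m[φ2→X9] = [0, 0, 1, 1]
r2 m[φ2→X14] = [0, 3, 0, 0]
r2 m[φ3→X14] = [2, 3, 3, 0]
r2 m[φ4→X14] = [5, 3, 6, 2]
r2 m[φ5→X12] = [8, 8, 5, 4]
r2 m[φ6→X12] = [8, 4, 5, 1]
r2 m[X12→φ0] = [16, 12, 10, 5]
r2 m[X12→φ5] = [12, 7, 5, 3]
r2 m[X12→φ6] = [12, 11, 5, 6]
r2 m[X11→φ0] = [1, 4, 2, 1]
r2 m[X11→φ1] = [0, 0, 0, 2]
r2 m[X9→φ2] = [0, 0, 0, 0]
r2 m[X14→φ1] = [7, 9, 9, 2]
r2 m[X14→φ2] = [9, 10, 10, 3]
r2 m[X14→φ3] = [7, 10, 7, 3]
r2 m[X14→φ4] = [4, 10, 4, 1]
r3 m[φ0→X12] = [5, 4, 1, 3]
r3 m[φ0→X11] = [10, 10, 9, 7]
r3 m[φ1→X11] = [5, 8, 5, 3]
r3 m[φ1→X14] = [2, 4, 1, 3]
r3 m[φ2→X9] = [6, 3, 11, 4]
r3 m[φ2→X14] = [0, 3, 0, 0]
r3 m[φ3→X14] = [2, 3, 3, 0]
r3 m[φ4→X14] = [5, 3, 6, 2]
r3 m[φ5→X12] = [8, 8, 5, 4]
r3 m[φ6→X12] = [8, 4, 5, 1]
r3 m[X12→φ0] = [16, 12, 10, 5]
r3 m[X12→φ5] = [12, 7, 5, 3]
r3 m[X12→φ6] = [12, 11, 5, 6]
r3 m[X11→φ0] = [1, 4, 2, 1]
r3 m[X11→φ1] = [0, 0, 0, 2]
r3 m[X9→φ2] = [0, 0, 0, 0]
r3 m[X14→φ1] = [7, 9, 9, 2]
r3 m[X14→φ2] = [9, 10, 10, 3]
r3 m[X14→φ3] = [7, 10, 7, 3]
r3 m[X14→φ4] = [4, 10, 4, 1]
r4 m[φ0→X12] = [5, 4, 1, 3]
r4 m[φ0→X11] = [10, 10, 9, 7]
r4 m[φ1→X11] = [5, 8, 5, 3]
r4 m[φ1→X14] = [2, 4, 1, 3]
r4 m[φ2→X9] = [6, 3, 11, 4]
r4 m[φ2→X14] = [0, 3, 0, 0]
r4 m[φ3→X14] = [2, 3, 3, 0]
r4 m[φ4→X14] = [5, 3, 6, 2]
r4 m[φ5→X12] = [8, 8, 5, 4]
r4 m[φ6→X12] = [8, 4, 5, 1]
r4 m[X12→φ0] = [16, 12, 10, 5]
r4 m[X12→φ5] = [13, 8, 6, 4]
r4 m[X12→φ6] = [13, 12, 6, 7]
r4 m[X11→φ0] = [5, 8, 5, 3]
r4 m[X11→φ1] = [10, 10, 9, 7]
r4 m[X9→φ2] = [0, 0, 0, 0]
r4 m[X14→φ1] = [7, 9, 9, 2]
r4 m[X14→φ2] = [9, 10, 10, 5]
r4 m[X14→φ3] = [7, 10, 7, 5]
r4 m[X14→φ4] = [4, 10, 4, 3]
r5 m[φ0→X12] = [7, 6, 5, 5]
r5 m[φ0→X11] = [10, 10, 9, 7]
r5 m[φ1→X11] = [5, 8, 5, 3]
r5 m[φ1→X14] = [11, 14, 9, 8]
r5 m[φ2→X9] = [8, 5, 11, 6]
r5 m[φ2→X14] = [0, 3, 0, 0]
r5 m[φ3→X14] = [2, 3, 3, 0]
r5 m[φ4→X14] = [5, 3, 6, 2]
r5 m[φ5→X12] = [8, 8, 5, 4]
r5 m[φ6→X12] = [8, 4, 5, 1]
r5 m[X12→φ0] = [16, 12, 10, 5]
r5 m[X12→φ5] = [13, 8, 6, 4]
r5 m[X12→φ6] = [13, 12, 6, 7]
r5 m[X11→φ0] = [5, 8, 5, 3]
r5 m[X11→φ1] = [10, 10, 9, 7]
r5 m[X9→φ2] = [0, 0, 0, 0]
r5 m[X14→φ1] = [7, 9, 9, 2]
r5 m[X14→φ2] = [9, 10, 10, 5]
r5 m[X14→φ3] = [7, 10, 7, 5]
r5 m[X14→φ4] = [4, 10, 4, 3]
r6 m[φ0→X12] = [7, 6, 5, 5]
r6 m[φ0→X11] = [10, 10, 9, 7]
r6 m[φ1→X11] = [5, 8, 5, 3]
r6 m[φ1→X14] = [11, 14, 9, 8]
r6 m[φ2→X9] = [8, 5, 11, 6]
r6 m[φ2→X14] = [0, 3, 0, 0]
r6 m[φ3→X14] = [2, 3, 3, 0]
r6 m[φ4→X14] = [5, 3, 6, 2]
r6 m[φ5→X12] = [8, 8, 5, 4]
r6 m[φ6→X12] = [8, 4, 5, 1]
r6 m[X12→φ0] = [16, 12, 10, 5]
r6 m[X12→φ5] = [15, 10, 10, 6]
r6 m[X12→φ6] = [15, 14, 10, 9]
r6 m[X11→φ0] = [5, 8, 5, 3]
r6 m[X11→φ1] = [10, 10, 9, 7]
r6 m[X9→φ2] = [0, 0, 0, 0]
r6 m[X14→φ1] = [7, 9, 9, 2]
r6 m[X14→φ2] = [18, 20, 18, 10]
r6 m[X14→φ3] = [16, 20, 15, 10]
r6 m[X14→φ4] = [13, 20, 12, 8]
r7 m[φ0→X12] = [7, 6, 5, 5]
r7 m[φ0→X11] = [10, 10, 9, 7]
r7 m[φ1→X11] = [5, 8, 5, 3]
r7 m[φ1→X14] = [11, 14, 9, 8]
r7 m[φ2→X9] = [13, 10, 19, 11]
r7 m[φ2→X14] = [0, 3, 0, 0]
r7 m[φ3→X14] = [2, 3, 3, 0]
r7 m[φ4→X14] = [5, 3, 6, 2]
r7 m[φ5→X12] = [8, 8, 5, 4]
r7 m[φ6→X12] = [8, 4, 5, 1]
r7 m[X12→φ0] = [16, 12, 10, 5]
r7 m[X12→φ5] = [15, 10, 10, 6]
r7 m[X12→φ6] = [15, 14, 10, 9]
r7 m[X11→φ0] = [5, 8, 5, 3]
r7 m[X11→φ1] = [10, 10, 9, 7]
r7 m[X9→φ2] = [0, 0, 0, 0]
r7 m[X14→φ1] = [7, 9, 9, 2]
r7 m[X14→φ2] = [18, 20, 18, 10]
r7 m[X14→φ3] = [16, 20, 15, 10]
r7 m[X14→φ4] = [13, 20, 12, 8]
r8 m[φ0→X12] = [7, 6, 5, 5]
r8 m[φ0→X11] = [10, 10, 9, 7]
r8 m[φ1→X11] = [5, 8, 5, 3]
r8 m[φ1→X14] = [11, 14, 9, 8]
r8 m[φ2→X9] = [13, 10, 19, 11]
r8 m[φ2→X14] = [0, 3, 0, 0]
r8 m[φ3→X14] = [2, 3, 3, 0]
r8 m[φ4→X14] = [5, 3, 6, 2]
r8 m[φ5→X12] = [8, 8, 5, 4]
r8 m[φ6→X12] = [8, 4, 5, 1]
r8 m[X12→φ0] = [16, 12, 10, 5]
r8 m[X12→φ5] = [15, 10, 10, 6]
r8 m[X12→φ6] = [15, 14, 10, 9]
r8 m[X11→φ0] = [5, 8, 5, 3]
r8 m[X11→φ1] = [10, 10, 9, 7]
r8 m[X9→φ2] = [0, 0, 0, 0]
r8 m[X14→φ1] = [7, 9, 9, 2]
r8 m[X14→φ2] = [18, 20, 18, 10]
r8 m[X14→φ3] = [16, 20, 15, 10]
r8 m[X14→φ4] = [13, 20, 12, 8]
fixed point reached at round 8
b[X11] = ⊗ incoming = [15, 18, 14, 10]

b[X11] = [15, 18, 14, 10]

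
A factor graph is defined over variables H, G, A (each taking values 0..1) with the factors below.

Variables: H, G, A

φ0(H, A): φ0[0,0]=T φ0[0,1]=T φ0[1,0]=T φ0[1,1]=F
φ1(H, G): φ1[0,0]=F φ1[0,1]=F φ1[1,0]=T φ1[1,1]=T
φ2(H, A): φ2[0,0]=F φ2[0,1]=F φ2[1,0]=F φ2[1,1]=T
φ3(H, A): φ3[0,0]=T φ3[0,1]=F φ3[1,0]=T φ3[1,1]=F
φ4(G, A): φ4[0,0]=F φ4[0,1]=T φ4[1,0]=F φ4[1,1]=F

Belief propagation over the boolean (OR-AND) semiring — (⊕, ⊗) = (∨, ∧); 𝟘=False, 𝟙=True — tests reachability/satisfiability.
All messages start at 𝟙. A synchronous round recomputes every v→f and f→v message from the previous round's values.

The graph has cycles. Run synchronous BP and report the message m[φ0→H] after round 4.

message @ round 4 = [F, F]

init: all messages = 𝟙 over 2 values
r1 m[φ0→H] = [T, T]
r1 m[φ0→A] = [T, T]
r1 m[φ1→H] = [F, T]
r1 m[φ1→G] = [T, T]
r1 m[φ2→H] = [F, T]
r1 m[φ2→A] = [F, T]
r1 m[φ3→H] = [T, T]
r1 m[φ3→A] = [T, F]
r1 m[φ4→G] = [T, F]
r1 m[φ4→A] = [F, T]
r1 m[H→φ0] = [T, T]
r1 m[H→φ1] = [T, T]
r1 m[H→φ2] = [T, T]
r1 m[H→φ3] = [T, T]
r1 m[G→φ1] = [T, T]
r1 m[G→φ4] = [T, T]
r1 m[A→φ0] = [T, T]
r1 m[A→φ2] = [T, T]
r1 m[A→φ3] = [T, T]
r1 m[A→φ4] = [T, T]
r2 m[φ0→H] = [T, T]
r2 m[φ0→A] = [T, T]
r2 m[φ1→H] = [F, T]
r2 m[φ1→G] = [T, T]
r2 m[φ2→H] = [F, T]
r2 m[φ2→A] = [F, T]
r2 m[φ3→H] = [T, T]
r2 m[φ3→A] = [T, F]
r2 m[φ4→G] = [T, F]
r2 m[φ4→A] = [F, T]
r2 m[H→φ0] = [F, T]
r2 m[H→φ1] = [F, T]
r2 m[H→φ2] = [F, T]
r2 m[H→φ3] = [F, T]
r2 m[G→φ1] = [T, F]
r2 m[G→φ4] = [T, T]
r2 m[A→φ0] = [F, F]
r2 m[A→φ2] = [F, F]
r2 m[A→φ3] = [F, T]
r2 m[A→φ4] = [F, F]
r3 m[φ0→H] = [F, F]
r3 m[φ0→A] = [T, F]
r3 m[φ1→H] = [F, T]
r3 m[φ1→G] = [T, T]
r3 m[φ2→H] = [F, F]
r3 m[φ2→A] = [F, T]
r3 m[φ3→H] = [F, F]
r3 m[φ3→A] = [T, F]
r3 m[φ4→G] = [F, F]
r3 m[φ4→A] = [F, T]
r3 m[H→φ0] = [F, T]
r3 m[H→φ1] = [F, T]
r3 m[H→φ2] = [F, T]
r3 m[H→φ3] = [F, T]
r3 m[G→φ1] = [T, F]
r3 m[G→φ4] = [T, T]
r3 m[A→φ0] = [F, F]
r3 m[A→φ2] = [F, F]
r3 m[A→φ3] = [F, T]
r3 m[A→φ4] = [F, F]
r4 m[φ0→H] = [F, F]
r4 m[φ0→A] = [T, F]
r4 m[φ1→H] = [F, T]
r4 m[φ1→G] = [T, T]
r4 m[φ2→H] = [F, F]
r4 m[φ2→A] = [F, T]
r4 m[φ3→H] = [F, F]
r4 m[φ3→A] = [T, F]
r4 m[φ4→G] = [F, F]
r4 m[φ4→A] = [F, T]
r4 m[H→φ0] = [F, F]
r4 m[H→φ1] = [F, F]
r4 m[H→φ2] = [F, F]
r4 m[H→φ3] = [F, F]
r4 m[G→φ1] = [F, F]
r4 m[G→φ4] = [T, T]
r4 m[A→φ0] = [F, F]
r4 m[A→φ2] = [F, F]
r4 m[A→φ3] = [F, F]
r4 m[A→φ4] = [F, F]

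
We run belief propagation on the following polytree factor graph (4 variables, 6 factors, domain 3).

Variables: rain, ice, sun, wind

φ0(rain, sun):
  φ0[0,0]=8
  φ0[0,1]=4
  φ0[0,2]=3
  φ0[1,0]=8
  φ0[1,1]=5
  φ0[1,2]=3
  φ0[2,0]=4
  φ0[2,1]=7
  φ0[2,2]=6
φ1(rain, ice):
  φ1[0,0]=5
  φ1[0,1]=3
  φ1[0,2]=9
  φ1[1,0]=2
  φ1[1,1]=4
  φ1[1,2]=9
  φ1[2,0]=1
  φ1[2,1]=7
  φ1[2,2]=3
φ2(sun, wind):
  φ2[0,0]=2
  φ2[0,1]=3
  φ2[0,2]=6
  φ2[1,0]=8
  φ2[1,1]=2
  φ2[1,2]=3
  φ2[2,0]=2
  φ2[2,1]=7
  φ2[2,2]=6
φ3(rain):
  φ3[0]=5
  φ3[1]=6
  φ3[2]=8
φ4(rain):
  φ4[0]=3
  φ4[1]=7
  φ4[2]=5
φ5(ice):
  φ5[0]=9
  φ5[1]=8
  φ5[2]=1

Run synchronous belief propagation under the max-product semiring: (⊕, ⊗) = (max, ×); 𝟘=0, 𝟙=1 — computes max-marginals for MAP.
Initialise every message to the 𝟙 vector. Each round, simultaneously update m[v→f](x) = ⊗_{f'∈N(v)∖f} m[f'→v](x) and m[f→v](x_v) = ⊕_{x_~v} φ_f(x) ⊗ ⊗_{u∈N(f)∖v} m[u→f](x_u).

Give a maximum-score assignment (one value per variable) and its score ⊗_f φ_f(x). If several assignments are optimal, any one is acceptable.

assignment: (rain=2, ice=1, sun=1, wind=0); score = 125440

init: all messages = 𝟙 over 3 values
r1 m[φ0→rain] = [8, 8, 7]
r1 m[φ0→sun] = [8, 7, 6]
r1 m[φ1→rain] = [9, 9, 7]
r1 m[φ1→ice] = [5, 7, 9]
r1 m[φ2→sun] = [6, 8, 7]
r1 m[φ2→wind] = [8, 7, 6]
r1 m[φ3→rain] = [5, 6, 8]
r1 m[φ4→rain] = [3, 7, 5]
r1 m[φ5→ice] = [9, 8, 1]
r1 m[rain→φ0] = [1, 1, 1]
r1 m[rain→φ1] = [1, 1, 1]
r1 m[rain→φ3] = [1, 1, 1]
r1 m[rain→φ4] = [1, 1, 1]
r1 m[ice→φ1] = [1, 1, 1]
r1 m[ice→φ5] = [1, 1, 1]
r1 m[sun→φ0] = [1, 1, 1]
r1 m[sun→φ2] = [1, 1, 1]
r1 m[wind→φ2] = [1, 1, 1]
r2 m[φ0→rain] = [8, 8, 7]
r2 m[φ0→sun] = [8, 7, 6]
r2 m[φ1→rain] = [9, 9, 7]
r2 m[φ1→ice] = [5, 7, 9]
r2 m[φ2→sun] = [6, 8, 7]
r2 m[φ2→wind] = [8, 7, 6]
r2 m[φ3→rain] = [5, 6, 8]
r2 m[φ4→rain] = [3, 7, 5]
r2 m[φ5→ice] = [9, 8, 1]
r2 m[rain→φ0] = [135, 378, 280]
r2 m[rain→φ1] = [120, 336, 280]
r2 m[rain→φ3] = [216, 504, 245]
r2 m[rain→φ4] = [360, 432, 392]
r2 m[ice→φ1] = [9, 8, 1]
r2 m[ice→φ5] = [5, 7, 9]
r2 m[sun→φ0] = [6, 8, 7]
r2 m[sun→φ2] = [8, 7, 6]
r2 m[wind→φ2] = [1, 1, 1]
r3 m[φ0→rain] = [48, 48, 56]
r3 m[φ0→sun] = [3024, 1960, 1680]
r3 m[φ1→rain] = [45, 32, 56]
r3 m[φ1→ice] = [672, 1960, 3024]
r3 m[φ2→sun] = [6, 8, 7]
r3 m[φ2→wind] = [56, 42, 48]
r3 m[φ3→rain] = [5, 6, 8]
r3 m[φ4→rain] = [3, 7, 5]
r3 m[φ5→ice] = [9, 8, 1]
r3 m[rain→φ0] = [135, 378, 280]
r3 m[rain→φ1] = [120, 336, 280]
r3 m[rain→φ3] = [216, 504, 245]
r3 m[rain→φ4] = [360, 432, 392]
r3 m[ice→φ1] = [9, 8, 1]
r3 m[ice→φ5] = [5, 7, 9]
r3 m[sun→φ0] = [6, 8, 7]
r3 m[sun→φ2] = [8, 7, 6]
r3 m[wind→φ2] = [1, 1, 1]
r4 m[φ0→rain] = [48, 48, 56]
r4 m[φ0→sun] = [3024, 1960, 1680]
r4 m[φ1→rain] = [45, 32, 56]
r4 m[φ1→ice] = [672, 1960, 3024]
r4 m[φ2→sun] = [6, 8, 7]
r4 m[φ2→wind] = [56, 42, 48]
r4 m[φ3→rain] = [5, 6, 8]
r4 m[φ4→rain] = [3, 7, 5]
r4 m[φ5→ice] = [9, 8, 1]
r4 m[rain→φ0] = [675, 1344, 2240]
r4 m[rain→φ1] = [720, 2016, 2240]
r4 m[rain→φ3] = [6480, 10752, 15680]
r4 m[rain→φ4] = [10800, 9216, 25088]
r4 m[ice→φ1] = [9, 8, 1]
r4 m[ice→φ5] = [672, 1960, 3024]
r4 m[sun→φ0] = [6, 8, 7]
r4 m[sun→φ2] = [3024, 1960, 1680]
r4 m[wind→φ2] = [1, 1, 1]
r5 m[φ0→rain] = [48, 48, 56]
r5 m[φ0→sun] = [10752, 15680, 13440]
r5 m[φ1→rain] = [45, 32, 56]
r5 m[φ1→ice] = [4032, 15680, 18144]
r5 m[φ2→sun] = [6, 8, 7]
r5 m[φ2→wind] = [15680, 11760, 18144]
r5 m[φ3→rain] = [5, 6, 8]
r5 m[φ4→rain] = [3, 7, 5]
r5 m[φ5→ice] = [9, 8, 1]
r5 m[rain→φ0] = [675, 1344, 2240]
r5 m[rain→φ1] = [720, 2016, 2240]
r5 m[rain→φ3] = [6480, 10752, 15680]
r5 m[rain→φ4] = [10800, 9216, 25088]
r5 m[ice→φ1] = [9, 8, 1]
r5 m[ice→φ5] = [672, 1960, 3024]
r5 m[sun→φ0] = [6, 8, 7]
r5 m[sun→φ2] = [3024, 1960, 1680]
r5 m[wind→φ2] = [1, 1, 1]
r6 m[φ0→rain] = [48, 48, 56]
r6 m[φ0→sun] = [10752, 15680, 13440]
r6 m[φ1→rain] = [45, 32, 56]
r6 m[φ1→ice] = [4032, 15680, 18144]
r6 m[φ2→sun] = [6, 8, 7]
r6 m[φ2→wind] = [15680, 11760, 18144]
r6 m[φ3→rain] = [5, 6, 8]
r6 m[φ4→rain] = [3, 7, 5]
r6 m[φ5→ice] = [9, 8, 1]
r6 m[rain→φ0] = [675, 1344, 2240]
r6 m[rain→φ1] = [720, 2016, 2240]
r6 m[rain→φ3] = [6480, 10752, 15680]
r6 m[rain→φ4] = [10800, 9216, 25088]
r6 m[ice→φ1] = [9, 8, 1]
r6 m[ice→φ5] = [4032, 15680, 18144]
r6 m[sun→φ0] = [6, 8, 7]
r6 m[sun→φ2] = [10752, 15680, 13440]
r6 m[wind→φ2] = [1, 1, 1]
r7 m[φ0→rain] = [48, 48, 56]
r7 m[φ0→sun] = [10752, 15680, 13440]
r7 m[φ1→rain] = [45, 32, 56]
r7 m[φ1→ice] = [4032, 15680, 18144]
r7 m[φ2→sun] = [6, 8, 7]
r7 m[φ2→wind] = [125440, 94080, 80640]
r7 m[φ3→rain] = [5, 6, 8]
r7 m[φ4→rain] = [3, 7, 5]
r7 m[φ5→ice] = [9, 8, 1]
r7 m[rain→φ0] = [675, 1344, 2240]
r7 m[rain→φ1] = [720, 2016, 2240]
r7 m[rain→φ3] = [6480, 10752, 15680]
r7 m[rain→φ4] = [10800, 9216, 25088]
r7 m[ice→φ1] = [9, 8, 1]
r7 m[ice→φ5] = [4032, 15680, 18144]
r7 m[sun→φ0] = [6, 8, 7]
r7 m[sun→φ2] = [10752, 15680, 13440]
r7 m[wind→φ2] = [1, 1, 1]
r8 m[φ0→rain] = [48, 48, 56]
r8 m[φ0→sun] = [10752, 15680, 13440]
r8 m[φ1→rain] = [45, 32, 56]
r8 m[φ1→ice] = [4032, 15680, 18144]
r8 m[φ2→sun] = [6, 8, 7]
r8 m[φ2→wind] = [125440, 94080, 80640]
r8 m[φ3→rain] = [5, 6, 8]
r8 m[φ4→rain] = [3, 7, 5]
r8 m[φ5→ice] = [9, 8, 1]
r8 m[rain→φ0] = [675, 1344, 2240]
r8 m[rain→φ1] = [720, 2016, 2240]
r8 m[rain→φ3] = [6480, 10752, 15680]
r8 m[rain→φ4] = [10800, 9216, 25088]
r8 m[ice→φ1] = [9, 8, 1]
r8 m[ice→φ5] = [4032, 15680, 18144]
r8 m[sun→φ0] = [6, 8, 7]
r8 m[sun→φ2] = [10752, 15680, 13440]
r8 m[wind→φ2] = [1, 1, 1]
fixed point reached at round 8
traceback from rain: (rain=2, ice=1, sun=1, wind=0), score=125440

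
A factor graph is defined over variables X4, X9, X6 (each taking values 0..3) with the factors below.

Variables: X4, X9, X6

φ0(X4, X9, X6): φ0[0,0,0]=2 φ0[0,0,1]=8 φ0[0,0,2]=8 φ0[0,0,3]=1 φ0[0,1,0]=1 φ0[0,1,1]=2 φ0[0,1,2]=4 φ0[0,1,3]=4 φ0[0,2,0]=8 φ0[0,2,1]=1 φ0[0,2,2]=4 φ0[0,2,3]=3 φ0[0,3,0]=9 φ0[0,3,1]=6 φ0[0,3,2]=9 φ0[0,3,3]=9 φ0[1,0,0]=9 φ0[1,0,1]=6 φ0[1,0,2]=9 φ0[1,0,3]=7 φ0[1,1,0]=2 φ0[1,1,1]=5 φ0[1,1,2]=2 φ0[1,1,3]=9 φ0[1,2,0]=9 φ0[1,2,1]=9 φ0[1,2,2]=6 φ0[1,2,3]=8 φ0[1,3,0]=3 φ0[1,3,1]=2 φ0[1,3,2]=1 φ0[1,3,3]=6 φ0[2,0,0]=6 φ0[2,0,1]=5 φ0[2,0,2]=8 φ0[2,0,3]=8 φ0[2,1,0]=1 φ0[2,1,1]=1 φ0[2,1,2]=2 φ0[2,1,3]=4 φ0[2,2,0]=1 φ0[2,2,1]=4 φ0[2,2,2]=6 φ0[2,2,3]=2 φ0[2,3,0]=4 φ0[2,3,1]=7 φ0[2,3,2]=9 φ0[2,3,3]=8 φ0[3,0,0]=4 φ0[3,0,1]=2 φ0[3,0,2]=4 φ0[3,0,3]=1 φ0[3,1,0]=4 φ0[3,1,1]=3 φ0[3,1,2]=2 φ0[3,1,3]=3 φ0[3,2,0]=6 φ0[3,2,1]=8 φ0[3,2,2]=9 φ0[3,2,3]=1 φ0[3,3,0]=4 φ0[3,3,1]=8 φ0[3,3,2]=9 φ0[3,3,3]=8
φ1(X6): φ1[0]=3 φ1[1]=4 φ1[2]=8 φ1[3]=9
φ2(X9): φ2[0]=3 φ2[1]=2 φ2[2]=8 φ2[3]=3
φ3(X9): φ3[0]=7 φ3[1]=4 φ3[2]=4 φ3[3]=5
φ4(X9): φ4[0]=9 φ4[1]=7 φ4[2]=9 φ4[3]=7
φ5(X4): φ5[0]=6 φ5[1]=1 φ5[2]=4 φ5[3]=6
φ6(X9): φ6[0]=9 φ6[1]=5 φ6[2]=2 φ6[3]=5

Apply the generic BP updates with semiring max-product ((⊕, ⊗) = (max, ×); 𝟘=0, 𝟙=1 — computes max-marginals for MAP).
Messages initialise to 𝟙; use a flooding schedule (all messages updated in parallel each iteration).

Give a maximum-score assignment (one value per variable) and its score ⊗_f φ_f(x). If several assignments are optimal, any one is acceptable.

init: all messages = 𝟙 over 4 values
r1 m[φ0→X4] = [9, 9, 9, 9]
r1 m[φ0→X9] = [9, 9, 9, 9]
r1 m[φ0→X6] = [9, 9, 9, 9]
r1 m[φ1→X6] = [3, 4, 8, 9]
r1 m[φ2→X9] = [3, 2, 8, 3]
r1 m[φ3→X9] = [7, 4, 4, 5]
r1 m[φ4→X9] = [9, 7, 9, 7]
r1 m[φ5→X4] = [6, 1, 4, 6]
r1 m[φ6→X9] = [9, 5, 2, 5]
r1 m[X4→φ0] = [1, 1, 1, 1]
r1 m[X4→φ5] = [1, 1, 1, 1]
r1 m[X9→φ0] = [1, 1, 1, 1]
r1 m[X9→φ2] = [1, 1, 1, 1]
r1 m[X9→φ3] = [1, 1, 1, 1]
r1 m[X9→φ4] = [1, 1, 1, 1]
r1 m[X9→φ6] = [1, 1, 1, 1]
r1 m[X6→φ0] = [1, 1, 1, 1]
r1 m[X6→φ1] = [1, 1, 1, 1]
r2 m[φ0→X4] = [9, 9, 9, 9]
r2 m[φ0→X9] = [9, 9, 9, 9]
r2 m[φ0→X6] = [9, 9, 9, 9]
r2 m[φ1→X6] = [3, 4, 8, 9]
r2 m[φ2→X9] = [3, 2, 8, 3]
r2 m[φ3→X9] = [7, 4, 4, 5]
r2 m[φ4→X9] = [9, 7, 9, 7]
r2 m[φ5→X4] = [6, 1, 4, 6]
r2 m[φ6→X9] = [9, 5, 2, 5]
r2 m[X4→φ0] = [6, 1, 4, 6]
r2 m[X4→φ5] = [9, 9, 9, 9]
r2 m[X9→φ0] = [1701, 280, 576, 525]
r2 m[X9→φ2] = [5103, 1260, 648, 1575]
r2 m[X9→φ3] = [2187, 630, 1296, 945]
r2 m[X9→φ4] = [1701, 360, 576, 675]
r2 m[X9→φ6] = [1701, 504, 2592, 945]
r2 m[X6→φ0] = [3, 4, 8, 9]
r2 m[X6→φ1] = [9, 9, 9, 9]
r3 m[φ0→X4] = [108864, 122472, 122472, 54432]
r3 m[φ0→X9] = [384, 216, 432, 486]
r3 m[φ0→X6] = [40824, 81648, 81648, 54432]
r3 m[φ1→X6] = [3, 4, 8, 9]
r3 m[φ2→X9] = [3, 2, 8, 3]
r3 m[φ3→X9] = [7, 4, 4, 5]
r3 m[φ4→X9] = [9, 7, 9, 7]
r3 m[φ5→X4] = [6, 1, 4, 6]
r3 m[φ6→X9] = [9, 5, 2, 5]
r3 m[X4→φ0] = [6, 1, 4, 6]
r3 m[X4→φ5] = [9, 9, 9, 9]
r3 m[X9→φ0] = [1701, 280, 576, 525]
r3 m[X9→φ2] = [5103, 1260, 648, 1575]
r3 m[X9→φ3] = [2187, 630, 1296, 945]
r3 m[X9→φ4] = [1701, 360, 576, 675]
r3 m[X9→φ6] = [1701, 504, 2592, 945]
r3 m[X6→φ0] = [3, 4, 8, 9]
r3 m[X6→φ1] = [9, 9, 9, 9]
r4 m[φ0→X4] = [108864, 122472, 122472, 54432]
r4 m[φ0→X9] = [384, 216, 432, 486]
r4 m[φ0→X6] = [40824, 81648, 81648, 54432]
r4 m[φ1→X6] = [3, 4, 8, 9]
r4 m[φ2→X9] = [3, 2, 8, 3]
r4 m[φ3→X9] = [7, 4, 4, 5]
r4 m[φ4→X9] = [9, 7, 9, 7]
r4 m[φ5→X4] = [6, 1, 4, 6]
r4 m[φ6→X9] = [9, 5, 2, 5]
r4 m[X4→φ0] = [6, 1, 4, 6]
r4 m[X4→φ5] = [108864, 122472, 122472, 54432]
r4 m[X9→φ0] = [1701, 280, 576, 525]
r4 m[X9→φ2] = [217728, 30240, 31104, 85050]
r4 m[X9→φ3] = [93312, 15120, 62208, 51030]
r4 m[X9→φ4] = [72576, 8640, 27648, 36450]
r4 m[X9→φ6] = [72576, 12096, 124416, 51030]
r4 m[X6→φ0] = [3, 4, 8, 9]
r4 m[X6→φ1] = [40824, 81648, 81648, 54432]
r5 m[φ0→X4] = [108864, 122472, 122472, 54432]
r5 m[φ0→X9] = [384, 216, 432, 486]
r5 m[φ0→X6] = [40824, 81648, 81648, 54432]
r5 m[φ1→X6] = [3, 4, 8, 9]
r5 m[φ2→X9] = [3, 2, 8, 3]
r5 m[φ3→X9] = [7, 4, 4, 5]
r5 m[φ4→X9] = [9, 7, 9, 7]
r5 m[φ5→X4] = [6, 1, 4, 6]
r5 m[φ6→X9] = [9, 5, 2, 5]
r5 m[X4→φ0] = [6, 1, 4, 6]
r5 m[X4→φ5] = [108864, 122472, 122472, 54432]
r5 m[X9→φ0] = [1701, 280, 576, 525]
r5 m[X9→φ2] = [217728, 30240, 31104, 85050]
r5 m[X9→φ3] = [93312, 15120, 62208, 51030]
r5 m[X9→φ4] = [72576, 8640, 27648, 36450]
r5 m[X9→φ6] = [72576, 12096, 124416, 51030]
r5 m[X6→φ0] = [3, 4, 8, 9]
r5 m[X6→φ1] = [40824, 81648, 81648, 54432]
fixed point reached at round 5
traceback from X4: (X4=0, X9=0, X6=2), score=653184

assignment: (X4=0, X9=0, X6=2); score = 653184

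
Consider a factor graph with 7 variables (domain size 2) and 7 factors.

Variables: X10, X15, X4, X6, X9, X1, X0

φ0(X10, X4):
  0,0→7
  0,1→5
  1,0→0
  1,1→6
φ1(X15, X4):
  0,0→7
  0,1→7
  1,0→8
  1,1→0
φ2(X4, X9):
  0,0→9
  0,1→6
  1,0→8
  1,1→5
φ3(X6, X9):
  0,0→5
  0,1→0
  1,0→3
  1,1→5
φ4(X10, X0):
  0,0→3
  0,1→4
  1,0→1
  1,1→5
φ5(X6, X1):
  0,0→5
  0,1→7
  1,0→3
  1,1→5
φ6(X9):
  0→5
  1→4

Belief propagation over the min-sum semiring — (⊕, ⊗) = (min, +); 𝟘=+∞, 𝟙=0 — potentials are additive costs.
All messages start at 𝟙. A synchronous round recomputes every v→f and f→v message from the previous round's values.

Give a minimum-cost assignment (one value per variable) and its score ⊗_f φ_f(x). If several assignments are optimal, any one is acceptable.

init: all messages = 𝟙 over 2 values
r1 m[φ0→X10] = [5, 0]
r1 m[φ0→X4] = [0, 5]
r1 m[φ1→X15] = [7, 0]
r1 m[φ1→X4] = [7, 0]
r1 m[φ2→X4] = [6, 5]
r1 m[φ2→X9] = [8, 5]
r1 m[φ3→X6] = [0, 3]
r1 m[φ3→X9] = [3, 0]
r1 m[φ4→X10] = [3, 1]
r1 m[φ4→X0] = [1, 4]
r1 m[φ5→X6] = [5, 3]
r1 m[φ5→X1] = [3, 5]
r1 m[φ6→X9] = [5, 4]
r1 m[X10→φ0] = [0, 0]
r1 m[X10→φ4] = [0, 0]
r1 m[X15→φ1] = [0, 0]
r1 m[X4→φ0] = [0, 0]
r1 m[X4→φ1] = [0, 0]
r1 m[X4→φ2] = [0, 0]
r1 m[X6→φ3] = [0, 0]
r1 m[X6→φ5] = [0, 0]
r1 m[X9→φ2] = [0, 0]
r1 m[X9→φ3] = [0, 0]
r1 m[X9→φ6] = [0, 0]
r1 m[X1→φ5] = [0, 0]
r1 m[X0→φ4] = [0, 0]
r2 m[φ0→X10] = [5, 0]
r2 m[φ0→X4] = [0, 5]
r2 m[φ1→X15] = [7, 0]
r2 m[φ1→X4] = [7, 0]
r2 m[φ2→X4] = [6, 5]
r2 m[φ2→X9] = [8, 5]
r2 m[φ3→X6] = [0, 3]
r2 m[φ3→X9] = [3, 0]
r2 m[φ4→X10] = [3, 1]
r2 m[φ4→X0] = [1, 4]
r2 m[φ5→X6] = [5, 3]
r2 m[φ5→X1] = [3, 5]
r2 m[φ6→X9] = [5, 4]
r2 m[X10→φ0] = [3, 1]
r2 m[X10→φ4] = [5, 0]
r2 m[X15→φ1] = [0, 0]
r2 m[X4→φ0] = [13, 5]
r2 m[X4→φ1] = [6, 10]
r2 m[X4→φ2] = [7, 5]
r2 m[X6→φ3] = [5, 3]
r2 m[X6→φ5] = [0, 3]
r2 m[X9→φ2] = [8, 4]
r2 m[X9→φ3] = [13, 9]
r2 m[X9→φ6] = [11, 5]
r2 m[X1→φ5] = [0, 0]
r2 m[X0→φ4] = [0, 0]
r3 m[φ0→X10] = [10, 11]
r3 m[φ0→X4] = [1, 7]
r3 m[φ1→X15] = [13, 10]
r3 m[φ1→X4] = [7, 0]
r3 m[φ2→X4] = [10, 9]
r3 m[φ2→X9] = [13, 10]
r3 m[φ3→X6] = [9, 14]
r3 m[φ3→X9] = [6, 5]
r3 m[φ4→X10] = [3, 1]
r3 m[φ4→X0] = [1, 5]
r3 m[φ5→X6] = [5, 3]
r3 m[φ5→X1] = [5, 7]
r3 m[φ6→X9] = [5, 4]
r3 m[X10→φ0] = [3, 1]
r3 m[X10→φ4] = [5, 0]
r3 m[X15→φ1] = [0, 0]
r3 m[X4→φ0] = [13, 5]
r3 m[X4→φ1] = [6, 10]
r3 m[X4→φ2] = [7, 5]
r3 m[X6→φ3] = [5, 3]
r3 m[X6→φ5] = [0, 3]
r3 m[X9→φ2] = [8, 4]
r3 m[X9→φ3] = [13, 9]
r3 m[X9→φ6] = [11, 5]
r3 m[X1→φ5] = [0, 0]
r3 m[X0→φ4] = [0, 0]
r4 m[φ0→X10] = [10, 11]
r4 m[φ0→X4] = [1, 7]
r4 m[φ1→X15] = [13, 10]
r4 m[φ1→X4] = [7, 0]
r4 m[φ2→X4] = [10, 9]
r4 m[φ2→X9] = [13, 10]
r4 m[φ3→X6] = [9, 14]
r4 m[φ3→X9] = [6, 5]
r4 m[φ4→X10] = [3, 1]
r4 m[φ4→X0] = [1, 5]
r4 m[φ5→X6] = [5, 3]
r4 m[φ5→X1] = [5, 7]
r4 m[φ6→X9] = [5, 4]
r4 m[X10→φ0] = [3, 1]
r4 m[X10→φ4] = [10, 11]
r4 m[X15→φ1] = [0, 0]
r4 m[X4→φ0] = [17, 9]
r4 m[X4→φ1] = [11, 16]
r4 m[X4→φ2] = [8, 7]
r4 m[X6→φ3] = [5, 3]
r4 m[X6→φ5] = [9, 14]
r4 m[X9→φ2] = [11, 9]
r4 m[X9→φ3] = [18, 14]
r4 m[X9→φ6] = [19, 15]
r4 m[X1→φ5] = [0, 0]
r4 m[X0→φ4] = [0, 0]
r5 m[φ0→X10] = [14, 15]
r5 m[φ0→X4] = [1, 7]
r5 m[φ1→X15] = [18, 16]
r5 m[φ1→X4] = [7, 0]
r5 m[φ2→X4] = [15, 14]
r5 m[φ2→X9] = [15, 12]
r5 m[φ3→X6] = [14, 19]
r5 m[φ3→X9] = [6, 5]
r5 m[φ4→X10] = [3, 1]
r5 m[φ4→X0] = [12, 14]
r5 m[φ5→X6] = [5, 3]
r5 m[φ5→X1] = [14, 16]
r5 m[φ6→X9] = [5, 4]
r5 m[X10→φ0] = [3, 1]
r5 m[X10→φ4] = [10, 11]
r5 m[X15→φ1] = [0, 0]
r5 m[X4→φ0] = [17, 9]
r5 m[X4→φ1] = [11, 16]
r5 m[X4→φ2] = [8, 7]
r5 m[X6→φ3] = [5, 3]
r5 m[X6→φ5] = [9, 14]
r5 m[X9→φ2] = [11, 9]
r5 m[X9→φ3] = [18, 14]
r5 m[X9→φ6] = [19, 15]
r5 m[X1→φ5] = [0, 0]
r5 m[X0→φ4] = [0, 0]
r6 m[φ0→X10] = [14, 15]
r6 m[φ0→X4] = [1, 7]
r6 m[φ1→X15] = [18, 16]
r6 m[φ1→X4] = [7, 0]
r6 m[φ2→X4] = [15, 14]
r6 m[φ2→X9] = [15, 12]
r6 m[φ3→X6] = [14, 19]
r6 m[φ3→X9] = [6, 5]
r6 m[φ4→X10] = [3, 1]
r6 m[φ4→X0] = [12, 14]
r6 m[φ5→X6] = [5, 3]
r6 m[φ5→X1] = [14, 16]
r6 m[φ6→X9] = [5, 4]
r6 m[X10→φ0] = [3, 1]
r6 m[X10→φ4] = [14, 15]
r6 m[X15→φ1] = [0, 0]
r6 m[X4→φ0] = [22, 14]
r6 m[X4→φ1] = [16, 21]
r6 m[X4→φ2] = [8, 7]
r6 m[X6→φ3] = [5, 3]
r6 m[X6→φ5] = [14, 19]
r6 m[X9→φ2] = [11, 9]
r6 m[X9→φ3] = [20, 16]
r6 m[X9→φ6] = [21, 17]
r6 m[X1→φ5] = [0, 0]
r6 m[X0→φ4] = [0, 0]
r7 m[φ0→X10] = [19, 20]
r7 m[φ0→X4] = [1, 7]
r7 m[φ1→X15] = [23, 21]
r7 m[φ1→X4] = [7, 0]
r7 m[φ2→X4] = [15, 14]
r7 m[φ2→X9] = [15, 12]
r7 m[φ3→X6] = [16, 21]
r7 m[φ3→X9] = [6, 5]
r7 m[φ4→X10] = [3, 1]
r7 m[φ4→X0] = [16, 18]
r7 m[φ5→X6] = [5, 3]
r7 m[φ5→X1] = [19, 21]
r7 m[φ6→X9] = [5, 4]
r7 m[X10→φ0] = [3, 1]
r7 m[X10→φ4] = [14, 15]
r7 m[X15→φ1] = [0, 0]
r7 m[X4→φ0] = [22, 14]
r7 m[X4→φ1] = [16, 21]
r7 m[X4→φ2] = [8, 7]
r7 m[X6→φ3] = [5, 3]
r7 m[X6→φ5] = [14, 19]
r7 m[X9→φ2] = [11, 9]
r7 m[X9→φ3] = [20, 16]
r7 m[X9→φ6] = [21, 17]
r7 m[X1→φ5] = [0, 0]
r7 m[X0→φ4] = [0, 0]
r8 m[φ0→X10] = [19, 20]
r8 m[φ0→X4] = [1, 7]
r8 m[φ1→X15] = [23, 21]
r8 m[φ1→X4] = [7, 0]
r8 m[φ2→X4] = [15, 14]
r8 m[φ2→X9] = [15, 12]
r8 m[φ3→X6] = [16, 21]
r8 m[φ3→X9] = [6, 5]
r8 m[φ4→X10] = [3, 1]
r8 m[φ4→X0] = [16, 18]
r8 m[φ5→X6] = [5, 3]
r8 m[φ5→X1] = [19, 21]
r8 m[φ6→X9] = [5, 4]
r8 m[X10→φ0] = [3, 1]
r8 m[X10→φ4] = [19, 20]
r8 m[X15→φ1] = [0, 0]
r8 m[X4→φ0] = [22, 14]
r8 m[X4→φ1] = [16, 21]
r8 m[X4→φ2] = [8, 7]
r8 m[X6→φ3] = [5, 3]
r8 m[X6→φ5] = [16, 21]
r8 m[X9→φ2] = [11, 9]
r8 m[X9→φ3] = [20, 16]
r8 m[X9→φ6] = [21, 17]
r8 m[X1→φ5] = [0, 0]
r8 m[X0→φ4] = [0, 0]
r9 m[φ0→X10] = [19, 20]
r9 m[φ0→X4] = [1, 7]
r9 m[φ1→X15] = [23, 21]
r9 m[φ1→X4] = [7, 0]
r9 m[φ2→X4] = [15, 14]
r9 m[φ2→X9] = [15, 12]
r9 m[φ3→X6] = [16, 21]
r9 m[φ3→X9] = [6, 5]
r9 m[φ4→X10] = [3, 1]
r9 m[φ4→X0] = [21, 23]
r9 m[φ5→X6] = [5, 3]
r9 m[φ5→X1] = [21, 23]
r9 m[φ6→X9] = [5, 4]
r9 m[X10→φ0] = [3, 1]
r9 m[X10→φ4] = [19, 20]
r9 m[X15→φ1] = [0, 0]
r9 m[X4→φ0] = [22, 14]
r9 m[X4→φ1] = [16, 21]
r9 m[X4→φ2] = [8, 7]
r9 m[X6→φ3] = [5, 3]
r9 m[X6→φ5] = [16, 21]
r9 m[X9→φ2] = [11, 9]
r9 m[X9→φ3] = [20, 16]
r9 m[X9→φ6] = [21, 17]
r9 m[X1→φ5] = [0, 0]
r9 m[X0→φ4] = [0, 0]
r10 m[φ0→X10] = [19, 20]
r10 m[φ0→X4] = [1, 7]
r10 m[φ1→X15] = [23, 21]
r10 m[φ1→X4] = [7, 0]
r10 m[φ2→X4] = [15, 14]
r10 m[φ2→X9] = [15, 12]
r10 m[φ3→X6] = [16, 21]
r10 m[φ3→X9] = [6, 5]
r10 m[φ4→X10] = [3, 1]
r10 m[φ4→X0] = [21, 23]
r10 m[φ5→X6] = [5, 3]
r10 m[φ5→X1] = [21, 23]
r10 m[φ6→X9] = [5, 4]
r10 m[X10→φ0] = [3, 1]
r10 m[X10→φ4] = [19, 20]
r10 m[X15→φ1] = [0, 0]
r10 m[X4→φ0] = [22, 14]
r10 m[X4→φ1] = [16, 21]
r10 m[X4→φ2] = [8, 7]
r10 m[X6→φ3] = [5, 3]
r10 m[X6→φ5] = [16, 21]
r10 m[X9→φ2] = [11, 9]
r10 m[X9→φ3] = [20, 16]
r10 m[X9→φ6] = [21, 17]
r10 m[X1→φ5] = [0, 0]
r10 m[X0→φ4] = [0, 0]
fixed point reached at round 10
traceback from X10: (X10=1, X15=1, X4=1, X6=0, X9=1, X1=0, X0=0), score=21

assignment: (X10=1, X15=1, X4=1, X6=0, X9=1, X1=0, X0=0); score = 21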